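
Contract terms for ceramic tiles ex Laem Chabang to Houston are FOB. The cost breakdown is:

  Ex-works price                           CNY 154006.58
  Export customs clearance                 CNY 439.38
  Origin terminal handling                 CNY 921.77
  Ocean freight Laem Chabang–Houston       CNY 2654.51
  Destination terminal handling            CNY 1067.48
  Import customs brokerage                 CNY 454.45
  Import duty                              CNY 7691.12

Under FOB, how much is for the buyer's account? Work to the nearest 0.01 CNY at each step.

FOB: the seller bears costs until goods are on board at the origin port; the buyer bears freight, insurance and all costs thereafter.
Seller's account: goods 154006.58 + export clearance 439.38 + origin terminal 921.77 = 155367.73
Buyer's account: freight 2654.51 + destination terminal 1067.48 + brokerage 454.45 + duty 7691.12 = 11867.56

Buyer's account: CNY 11867.56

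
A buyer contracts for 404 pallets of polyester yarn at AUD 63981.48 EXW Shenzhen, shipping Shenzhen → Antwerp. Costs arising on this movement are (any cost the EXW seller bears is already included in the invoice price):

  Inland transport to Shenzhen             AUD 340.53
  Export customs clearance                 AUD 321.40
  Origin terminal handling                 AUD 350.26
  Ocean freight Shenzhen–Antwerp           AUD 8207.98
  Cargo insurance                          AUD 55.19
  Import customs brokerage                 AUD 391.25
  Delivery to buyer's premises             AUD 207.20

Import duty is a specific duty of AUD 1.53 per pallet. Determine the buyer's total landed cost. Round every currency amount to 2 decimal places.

Total landed cost: AUD 74473.41

EXW: the seller makes goods available at their premises; the buyer bears all onward costs.
CIF value = EXW price + inland to port + export clearance + origin terminal + freight + insurance = 63981.48 + 340.53 + 321.40 + 350.26 + 8207.98 + 55.19 = 73256.84
Import duty = 404 × 1.53 = 618.12
Buyer bears: inland to port 340.53 + export clearance 321.40 + origin terminal 350.26 + freight 8207.98 + insurance 55.19 + brokerage 391.25 + delivery 207.20 + duty 618.12 = 10491.93
Landed cost = invoice 63981.48 + 10491.93 = 74473.41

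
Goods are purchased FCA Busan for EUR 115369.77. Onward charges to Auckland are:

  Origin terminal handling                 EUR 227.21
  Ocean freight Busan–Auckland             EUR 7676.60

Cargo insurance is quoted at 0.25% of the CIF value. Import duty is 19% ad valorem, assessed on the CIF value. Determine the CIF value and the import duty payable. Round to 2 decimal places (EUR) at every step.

Let C be the CIF value. C = FCA price + pre-shipment costs + freight + 0.25% × C
C − 0.25% × C = 115369.77 + 227.21 + 7676.60
0.9975 × C = 123273.58
C = 123273.58 / 0.9975 = 123582.54
Insurance premium = 0.25% × 123582.54 = 308.96
Import duty = 123582.54 × 19% = 23480.68

CIF value: EUR 123582.54; import duty: EUR 23480.68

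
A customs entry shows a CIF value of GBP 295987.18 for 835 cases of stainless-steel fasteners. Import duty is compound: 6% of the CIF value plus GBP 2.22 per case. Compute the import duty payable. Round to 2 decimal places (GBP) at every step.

Import duty: GBP 19612.93

Ad valorem component: 295987.18 × 6% = 17759.23
Specific component: 835 × 2.22 = 1853.70
Import duty = 17759.23 + 1853.70 = 19612.93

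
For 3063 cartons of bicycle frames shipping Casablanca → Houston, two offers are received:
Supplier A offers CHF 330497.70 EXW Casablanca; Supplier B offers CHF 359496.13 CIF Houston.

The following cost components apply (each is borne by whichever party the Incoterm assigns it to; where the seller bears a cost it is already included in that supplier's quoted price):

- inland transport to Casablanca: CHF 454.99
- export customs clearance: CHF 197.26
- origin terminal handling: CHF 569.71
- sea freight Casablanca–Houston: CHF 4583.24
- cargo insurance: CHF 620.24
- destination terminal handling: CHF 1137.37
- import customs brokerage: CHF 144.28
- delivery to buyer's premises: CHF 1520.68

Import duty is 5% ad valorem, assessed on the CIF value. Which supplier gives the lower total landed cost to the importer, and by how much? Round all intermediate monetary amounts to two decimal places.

Supplier A (EXW):
CIF value = EXW price + inland to port + export clearance + origin terminal + freight + insurance = 330497.70 + 454.99 + 197.26 + 569.71 + 4583.24 + 620.24 = 336923.14
Import duty = 336923.14 × 5% = 16846.16
Buyer bears (A): 454.99 + 197.26 + 569.71 + 4583.24 + 620.24 + 1137.37 + 144.28 + 1520.68 = 9227.77
Landed cost (A) = invoice 330497.70 + 9227.77 + duty 16846.16 = 356571.63
Supplier B (CIF):
The CIF price already equals the CIF value: 359496.13
Import duty = 359496.13 × 5% = 17974.81
Buyer bears (B): 1137.37 + 144.28 + 1520.68 = 2802.33
Landed cost (B) = invoice 359496.13 + 2802.33 + duty 17974.81 = 380273.27
Difference = |356571.63 − 380273.27| = 23701.64

Supplier A is cheaper by CHF 23701.64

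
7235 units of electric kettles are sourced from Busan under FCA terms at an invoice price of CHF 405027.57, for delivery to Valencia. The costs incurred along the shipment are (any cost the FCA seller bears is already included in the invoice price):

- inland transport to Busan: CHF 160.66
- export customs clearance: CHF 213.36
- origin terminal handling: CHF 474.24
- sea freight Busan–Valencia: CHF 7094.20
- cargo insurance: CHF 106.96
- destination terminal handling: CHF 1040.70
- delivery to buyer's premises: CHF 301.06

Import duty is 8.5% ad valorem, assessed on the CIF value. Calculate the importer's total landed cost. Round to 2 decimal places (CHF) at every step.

Total landed cost: CHF 449124.48

FCA: the seller delivers export-cleared goods to the carrier; the buyer bears costs from that point.
Already in the invoice (seller's account under FCA): inland to port, export clearance — exclude.
CIF value = FCA price + origin terminal + freight + insurance = 405027.57 + 474.24 + 7094.20 + 106.96 = 412702.97
Import duty = 412702.97 × 8.5% = 35079.75
Buyer bears: origin terminal 474.24 + freight 7094.20 + insurance 106.96 + destination terminal 1040.70 + delivery 301.06 + duty 35079.75 = 44096.91
Landed cost = invoice 405027.57 + 44096.91 = 449124.48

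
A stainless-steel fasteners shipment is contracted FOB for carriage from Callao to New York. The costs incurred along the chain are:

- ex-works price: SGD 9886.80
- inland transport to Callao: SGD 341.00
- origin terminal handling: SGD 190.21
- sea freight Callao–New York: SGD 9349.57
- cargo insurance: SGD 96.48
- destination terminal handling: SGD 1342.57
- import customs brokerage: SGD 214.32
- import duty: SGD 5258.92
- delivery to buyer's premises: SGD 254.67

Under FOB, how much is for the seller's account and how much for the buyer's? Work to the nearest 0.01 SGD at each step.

FOB: the seller bears costs until goods are on board at the origin port; the buyer bears freight, insurance and all costs thereafter.
Seller's account: goods 9886.80 + inland to port 341.00 + origin terminal 190.21 = 10418.01
Buyer's account: freight 9349.57 + insurance 96.48 + destination terminal 1342.57 + brokerage 214.32 + duty 5258.92 + delivery 254.67 = 16516.53

Seller: SGD 10418.01; buyer: SGD 16516.53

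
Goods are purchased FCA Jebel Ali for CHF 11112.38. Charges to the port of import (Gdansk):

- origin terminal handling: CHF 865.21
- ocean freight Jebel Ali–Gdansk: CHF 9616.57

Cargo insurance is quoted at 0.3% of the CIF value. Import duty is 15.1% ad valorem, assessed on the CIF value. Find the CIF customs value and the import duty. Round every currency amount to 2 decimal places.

CIF value: CHF 21659.14; import duty: CHF 3270.53

Let C be the CIF value. C = FCA price + pre-shipment costs + freight + 0.3% × C
C − 0.3% × C = 11112.38 + 865.21 + 9616.57
0.997 × C = 21594.16
C = 21594.16 / 0.997 = 21659.14
Insurance premium = 0.3% × 21659.14 = 64.98
Import duty = 21659.14 × 15.1% = 3270.53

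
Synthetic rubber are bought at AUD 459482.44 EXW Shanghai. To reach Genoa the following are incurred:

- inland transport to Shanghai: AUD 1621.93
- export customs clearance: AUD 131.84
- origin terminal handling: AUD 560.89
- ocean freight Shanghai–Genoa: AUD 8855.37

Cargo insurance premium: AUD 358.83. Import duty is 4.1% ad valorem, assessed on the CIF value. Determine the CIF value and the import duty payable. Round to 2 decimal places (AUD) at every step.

CIF = EXW price + pre-shipment costs + freight + insurance
CIF = 459482.44 + 1621.93 + 131.84 + 560.89 + 8855.37 + 358.83 = 471011.30
Import duty = 471011.30 × 4.1% = 19311.46

CIF value: AUD 471011.30; import duty: AUD 19311.46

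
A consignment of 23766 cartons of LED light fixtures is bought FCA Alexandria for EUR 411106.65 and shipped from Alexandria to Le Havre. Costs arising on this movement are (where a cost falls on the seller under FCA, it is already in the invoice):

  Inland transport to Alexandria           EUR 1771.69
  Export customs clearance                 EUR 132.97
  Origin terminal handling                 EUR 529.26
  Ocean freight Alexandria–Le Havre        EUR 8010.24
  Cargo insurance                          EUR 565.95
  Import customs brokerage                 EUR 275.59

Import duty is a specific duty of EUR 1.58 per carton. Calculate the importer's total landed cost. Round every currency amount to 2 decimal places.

FCA: the seller delivers export-cleared goods to the carrier; the buyer bears costs from that point.
Already in the invoice (seller's account under FCA): inland to port, export clearance — exclude.
CIF value = FCA price + origin terminal + freight + insurance = 411106.65 + 529.26 + 8010.24 + 565.95 = 420212.10
Import duty = 23766 × 1.58 = 37550.28
Buyer bears: origin terminal 529.26 + freight 8010.24 + insurance 565.95 + brokerage 275.59 + duty 37550.28 = 46931.32
Landed cost = invoice 411106.65 + 46931.32 = 458037.97

Total landed cost: EUR 458037.97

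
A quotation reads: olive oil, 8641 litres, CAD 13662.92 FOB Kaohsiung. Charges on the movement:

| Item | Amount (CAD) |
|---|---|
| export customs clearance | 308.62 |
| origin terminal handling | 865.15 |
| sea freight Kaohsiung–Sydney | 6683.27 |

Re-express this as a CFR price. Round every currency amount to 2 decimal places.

CFR price: CAD 20346.19

Not relevant to the conversion: export clearance, origin terminal — on the seller under both FOB and CFR; already in the FOB price and stays in the CFR price.
From FOB to CFR, the seller additionally bears: freight.
CFR price = 13662.92 + 6683.27 = 20346.19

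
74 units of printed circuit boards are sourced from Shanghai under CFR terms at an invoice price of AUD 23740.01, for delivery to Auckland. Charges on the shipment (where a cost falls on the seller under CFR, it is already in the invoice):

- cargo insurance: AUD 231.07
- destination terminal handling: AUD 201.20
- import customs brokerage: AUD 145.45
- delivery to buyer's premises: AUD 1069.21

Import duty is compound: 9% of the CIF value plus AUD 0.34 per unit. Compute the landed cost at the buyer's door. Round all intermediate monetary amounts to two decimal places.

Total landed cost: AUD 27569.50

CFR: the seller pays costs through ocean freight to the destination port, but not insurance.
CIF value = CFR price + insurance = 23740.01 + 231.07 = 23971.08
Ad valorem component: 23971.08 × 9% = 2157.40
Specific component: 74 × 0.34 = 25.16
Import duty = 2157.40 + 25.16 = 2182.56
Buyer bears: insurance 231.07 + destination terminal 201.20 + brokerage 145.45 + delivery 1069.21 + duty 2182.56 = 3829.49
Landed cost = invoice 23740.01 + 3829.49 = 27569.50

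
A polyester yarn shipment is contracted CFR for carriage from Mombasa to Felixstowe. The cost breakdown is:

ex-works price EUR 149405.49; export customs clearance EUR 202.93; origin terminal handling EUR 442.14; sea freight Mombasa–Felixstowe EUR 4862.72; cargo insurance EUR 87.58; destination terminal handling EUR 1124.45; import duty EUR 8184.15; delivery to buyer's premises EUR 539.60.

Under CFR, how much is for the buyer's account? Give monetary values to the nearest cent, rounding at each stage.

CFR: the seller pays costs through ocean freight to the destination port, but not insurance.
Seller's account: goods 149405.49 + export clearance 202.93 + origin terminal 442.14 + freight 4862.72 = 154913.28
Buyer's account: insurance 87.58 + destination terminal 1124.45 + duty 8184.15 + delivery 539.60 = 9935.78

Buyer's account: EUR 9935.78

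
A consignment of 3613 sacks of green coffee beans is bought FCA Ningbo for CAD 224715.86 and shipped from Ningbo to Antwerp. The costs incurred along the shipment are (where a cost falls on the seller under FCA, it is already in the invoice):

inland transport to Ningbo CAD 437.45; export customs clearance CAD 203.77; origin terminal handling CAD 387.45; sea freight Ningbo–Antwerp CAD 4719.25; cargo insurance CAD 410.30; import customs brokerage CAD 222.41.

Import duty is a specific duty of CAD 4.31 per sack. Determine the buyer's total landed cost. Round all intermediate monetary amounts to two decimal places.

FCA: the seller delivers export-cleared goods to the carrier; the buyer bears costs from that point.
Already in the invoice (seller's account under FCA): inland to port, export clearance — exclude.
CIF value = FCA price + origin terminal + freight + insurance = 224715.86 + 387.45 + 4719.25 + 410.30 = 230232.86
Import duty = 3613 × 4.31 = 15572.03
Buyer bears: origin terminal 387.45 + freight 4719.25 + insurance 410.30 + brokerage 222.41 + duty 15572.03 = 21311.44
Landed cost = invoice 224715.86 + 21311.44 = 246027.30

Total landed cost: CAD 246027.30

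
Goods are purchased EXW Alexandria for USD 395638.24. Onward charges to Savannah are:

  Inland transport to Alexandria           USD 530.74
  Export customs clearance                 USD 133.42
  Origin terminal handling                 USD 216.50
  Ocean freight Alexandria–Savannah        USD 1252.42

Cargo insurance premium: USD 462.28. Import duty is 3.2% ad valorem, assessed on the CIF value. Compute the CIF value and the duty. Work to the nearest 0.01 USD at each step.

CIF = EXW price + pre-shipment costs + freight + insurance
CIF = 395638.24 + 530.74 + 133.42 + 216.50 + 1252.42 + 462.28 = 398233.60
Import duty = 398233.60 × 3.2% = 12743.48

CIF value: USD 398233.60; import duty: USD 12743.48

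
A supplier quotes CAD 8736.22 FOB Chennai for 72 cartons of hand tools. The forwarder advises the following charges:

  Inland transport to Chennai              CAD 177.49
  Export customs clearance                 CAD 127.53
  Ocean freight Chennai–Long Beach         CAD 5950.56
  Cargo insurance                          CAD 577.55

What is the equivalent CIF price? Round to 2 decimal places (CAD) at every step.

CIF price: CAD 15264.33

Not relevant to the conversion: export clearance, inland to port — on the seller under both FOB and CIF; already in the FOB price and stays in the CIF price.
From FOB to CIF, the seller additionally bears: freight, insurance.
CIF price = 8736.22 + 5950.56 + 577.55 = 15264.33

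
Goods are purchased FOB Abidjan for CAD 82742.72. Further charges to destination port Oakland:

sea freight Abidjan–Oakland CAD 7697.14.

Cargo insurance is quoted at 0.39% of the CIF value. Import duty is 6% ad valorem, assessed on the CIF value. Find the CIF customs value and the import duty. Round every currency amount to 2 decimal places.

CIF value: CAD 90793.96; import duty: CAD 5447.64

Let C be the CIF value. C = FOB price + freight + 0.39% × C
C − 0.39% × C = 82742.72 + 7697.14
0.9961 × C = 90439.86
C = 90439.86 / 0.9961 = 90793.96
Insurance premium = 0.39% × 90793.96 = 354.10
Import duty = 90793.96 × 6% = 5447.64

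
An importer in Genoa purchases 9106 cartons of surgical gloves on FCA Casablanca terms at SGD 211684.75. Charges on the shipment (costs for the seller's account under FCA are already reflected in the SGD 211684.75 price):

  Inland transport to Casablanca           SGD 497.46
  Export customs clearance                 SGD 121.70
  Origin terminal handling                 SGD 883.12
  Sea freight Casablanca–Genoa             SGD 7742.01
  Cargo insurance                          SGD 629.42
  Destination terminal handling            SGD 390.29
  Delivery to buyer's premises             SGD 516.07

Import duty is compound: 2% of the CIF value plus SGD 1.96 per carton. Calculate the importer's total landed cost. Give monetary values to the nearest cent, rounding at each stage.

FCA: the seller delivers export-cleared goods to the carrier; the buyer bears costs from that point.
Already in the invoice (seller's account under FCA): inland to port, export clearance — exclude.
CIF value = FCA price + origin terminal + freight + insurance = 211684.75 + 883.12 + 7742.01 + 629.42 = 220939.30
Ad valorem component: 220939.30 × 2% = 4418.79
Specific component: 9106 × 1.96 = 17847.76
Import duty = 4418.79 + 17847.76 = 22266.55
Buyer bears: origin terminal 883.12 + freight 7742.01 + insurance 629.42 + destination terminal 390.29 + delivery 516.07 + duty 22266.55 = 32427.46
Landed cost = invoice 211684.75 + 32427.46 = 244112.21

Total landed cost: SGD 244112.21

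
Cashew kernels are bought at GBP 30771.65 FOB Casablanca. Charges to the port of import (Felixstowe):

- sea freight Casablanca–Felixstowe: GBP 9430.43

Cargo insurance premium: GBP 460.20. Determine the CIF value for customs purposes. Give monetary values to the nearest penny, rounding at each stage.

CIF value: GBP 40662.28

CIF = FOB price + freight + insurance
CIF = 30771.65 + 9430.43 + 460.20 = 40662.28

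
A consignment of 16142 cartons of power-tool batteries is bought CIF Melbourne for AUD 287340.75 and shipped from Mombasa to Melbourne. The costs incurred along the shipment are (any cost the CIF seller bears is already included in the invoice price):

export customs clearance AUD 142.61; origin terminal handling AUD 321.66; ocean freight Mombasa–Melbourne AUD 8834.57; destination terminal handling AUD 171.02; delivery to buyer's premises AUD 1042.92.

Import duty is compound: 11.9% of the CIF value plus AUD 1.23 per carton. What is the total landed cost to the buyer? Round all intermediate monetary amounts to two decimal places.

CIF: the seller pays costs through ocean freight and marine insurance to the destination port.
Already in the invoice (seller's account under CIF): export clearance, origin terminal, freight — exclude.
The CIF price already equals the CIF value: 287340.75
Ad valorem component: 287340.75 × 11.9% = 34193.55
Specific component: 16142 × 1.23 = 19854.66
Import duty = 34193.55 + 19854.66 = 54048.21
Buyer bears: destination terminal 171.02 + delivery 1042.92 + duty 54048.21 = 55262.15
Landed cost = invoice 287340.75 + 55262.15 = 342602.90

Total landed cost: AUD 342602.90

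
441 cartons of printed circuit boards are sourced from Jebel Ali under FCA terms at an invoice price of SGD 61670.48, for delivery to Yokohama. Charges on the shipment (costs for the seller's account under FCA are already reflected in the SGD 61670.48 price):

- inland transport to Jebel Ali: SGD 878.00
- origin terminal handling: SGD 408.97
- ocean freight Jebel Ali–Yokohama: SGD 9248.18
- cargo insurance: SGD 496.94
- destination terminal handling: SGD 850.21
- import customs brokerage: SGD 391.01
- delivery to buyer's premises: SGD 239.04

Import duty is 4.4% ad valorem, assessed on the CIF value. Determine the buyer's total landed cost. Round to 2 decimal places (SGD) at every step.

FCA: the seller delivers export-cleared goods to the carrier; the buyer bears costs from that point.
Already in the invoice (seller's account under FCA): inland to port — exclude.
CIF value = FCA price + origin terminal + freight + insurance = 61670.48 + 408.97 + 9248.18 + 496.94 = 71824.57
Import duty = 71824.57 × 4.4% = 3160.28
Buyer bears: origin terminal 408.97 + freight 9248.18 + insurance 496.94 + destination terminal 850.21 + brokerage 391.01 + delivery 239.04 + duty 3160.28 = 14794.63
Landed cost = invoice 61670.48 + 14794.63 = 76465.11

Total landed cost: SGD 76465.11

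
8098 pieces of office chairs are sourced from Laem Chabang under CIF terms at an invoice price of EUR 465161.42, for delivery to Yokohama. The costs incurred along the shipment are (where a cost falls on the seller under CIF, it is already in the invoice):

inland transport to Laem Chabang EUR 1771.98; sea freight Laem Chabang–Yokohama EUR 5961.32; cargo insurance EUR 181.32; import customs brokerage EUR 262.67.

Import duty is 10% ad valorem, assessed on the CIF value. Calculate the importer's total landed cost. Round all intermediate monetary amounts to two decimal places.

Total landed cost: EUR 511940.23

CIF: the seller pays costs through ocean freight and marine insurance to the destination port.
Already in the invoice (seller's account under CIF): inland to port, freight, insurance — exclude.
The CIF price already equals the CIF value: 465161.42
Import duty = 465161.42 × 10% = 46516.14
Buyer bears: brokerage 262.67 + duty 46516.14 = 46778.81
Landed cost = invoice 465161.42 + 46778.81 = 511940.23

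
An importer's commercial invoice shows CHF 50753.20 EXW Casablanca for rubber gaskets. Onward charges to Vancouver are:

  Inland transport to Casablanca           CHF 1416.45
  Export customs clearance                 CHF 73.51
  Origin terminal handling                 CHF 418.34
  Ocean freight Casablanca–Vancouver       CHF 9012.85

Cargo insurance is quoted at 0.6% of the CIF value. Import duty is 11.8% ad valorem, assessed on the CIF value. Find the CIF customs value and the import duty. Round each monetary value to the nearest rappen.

CIF value: CHF 62046.63; import duty: CHF 7321.50

Let C be the CIF value. C = EXW price + pre-shipment costs + freight + 0.6% × C
C − 0.6% × C = 50753.20 + 1416.45 + 73.51 + 418.34 + 9012.85
0.994 × C = 61674.35
C = 61674.35 / 0.994 = 62046.63
Insurance premium = 0.6% × 62046.63 = 372.28
Import duty = 62046.63 × 11.8% = 7321.50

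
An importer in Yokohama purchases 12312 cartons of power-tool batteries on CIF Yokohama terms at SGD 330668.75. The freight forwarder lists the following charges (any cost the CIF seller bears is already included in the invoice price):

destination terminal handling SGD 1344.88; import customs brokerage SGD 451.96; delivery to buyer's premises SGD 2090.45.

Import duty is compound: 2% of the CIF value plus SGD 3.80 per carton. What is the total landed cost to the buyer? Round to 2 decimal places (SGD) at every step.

Total landed cost: SGD 387955.02

CIF: the seller pays costs through ocean freight and marine insurance to the destination port.
The CIF price already equals the CIF value: 330668.75
Ad valorem component: 330668.75 × 2% = 6613.38
Specific component: 12312 × 3.80 = 46785.60
Import duty = 6613.38 + 46785.60 = 53398.98
Buyer bears: destination terminal 1344.88 + brokerage 451.96 + delivery 2090.45 + duty 53398.98 = 57286.27
Landed cost = invoice 330668.75 + 57286.27 = 387955.02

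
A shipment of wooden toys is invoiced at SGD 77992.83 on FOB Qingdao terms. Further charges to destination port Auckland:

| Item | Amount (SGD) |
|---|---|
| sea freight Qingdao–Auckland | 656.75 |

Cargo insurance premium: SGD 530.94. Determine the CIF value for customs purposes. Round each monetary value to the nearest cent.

CIF value: SGD 79180.52

CIF = FOB price + freight + insurance
CIF = 77992.83 + 656.75 + 530.94 = 79180.52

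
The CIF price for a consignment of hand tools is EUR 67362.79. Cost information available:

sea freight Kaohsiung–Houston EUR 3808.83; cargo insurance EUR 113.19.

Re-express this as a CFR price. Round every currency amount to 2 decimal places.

CFR price: EUR 67249.60

Not relevant to the conversion: freight — on the seller under both CIF and CFR; already in the CIF price and stays in the CFR price.
From CIF to CFR, the seller no longer bears: insurance.
CFR price = 67362.79 − 113.19 = 67249.60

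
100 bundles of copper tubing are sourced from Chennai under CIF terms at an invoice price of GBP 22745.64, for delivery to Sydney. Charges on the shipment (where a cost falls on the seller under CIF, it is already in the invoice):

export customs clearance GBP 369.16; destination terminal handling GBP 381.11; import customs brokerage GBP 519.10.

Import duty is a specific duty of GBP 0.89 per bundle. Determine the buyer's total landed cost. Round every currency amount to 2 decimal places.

Total landed cost: GBP 23734.85

CIF: the seller pays costs through ocean freight and marine insurance to the destination port.
Already in the invoice (seller's account under CIF): export clearance — exclude.
The CIF price already equals the CIF value: 22745.64
Import duty = 100 × 0.89 = 89.00
Buyer bears: destination terminal 381.11 + brokerage 519.10 + duty 89.00 = 989.21
Landed cost = invoice 22745.64 + 989.21 = 23734.85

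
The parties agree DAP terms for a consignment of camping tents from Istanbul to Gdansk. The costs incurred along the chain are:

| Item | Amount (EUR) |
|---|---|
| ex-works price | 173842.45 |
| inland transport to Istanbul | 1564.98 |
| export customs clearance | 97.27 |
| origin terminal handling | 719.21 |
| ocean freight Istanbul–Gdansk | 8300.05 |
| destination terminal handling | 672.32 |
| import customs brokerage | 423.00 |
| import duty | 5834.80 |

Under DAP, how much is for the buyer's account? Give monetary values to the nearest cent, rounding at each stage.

Buyer's account: EUR 6257.80

DAP: the seller bears all costs to the named destination except import duty and clearance.
Seller's account: goods 173842.45 + inland to port 1564.98 + export clearance 97.27 + origin terminal 719.21 + freight 8300.05 + destination terminal 672.32 = 185196.28
Buyer's account: brokerage 423.00 + duty 5834.80 = 6257.80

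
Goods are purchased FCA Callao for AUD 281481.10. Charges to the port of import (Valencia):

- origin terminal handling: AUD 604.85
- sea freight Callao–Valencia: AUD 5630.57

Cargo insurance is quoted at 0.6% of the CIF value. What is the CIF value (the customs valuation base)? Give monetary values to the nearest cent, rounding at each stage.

Let C be the CIF value. C = FCA price + pre-shipment costs + freight + 0.6% × C
C − 0.6% × C = 281481.10 + 604.85 + 5630.57
0.994 × C = 287716.52
C = 287716.52 / 0.994 = 289453.24
Insurance premium = 0.6% × 289453.24 = 1736.72

CIF value: AUD 289453.24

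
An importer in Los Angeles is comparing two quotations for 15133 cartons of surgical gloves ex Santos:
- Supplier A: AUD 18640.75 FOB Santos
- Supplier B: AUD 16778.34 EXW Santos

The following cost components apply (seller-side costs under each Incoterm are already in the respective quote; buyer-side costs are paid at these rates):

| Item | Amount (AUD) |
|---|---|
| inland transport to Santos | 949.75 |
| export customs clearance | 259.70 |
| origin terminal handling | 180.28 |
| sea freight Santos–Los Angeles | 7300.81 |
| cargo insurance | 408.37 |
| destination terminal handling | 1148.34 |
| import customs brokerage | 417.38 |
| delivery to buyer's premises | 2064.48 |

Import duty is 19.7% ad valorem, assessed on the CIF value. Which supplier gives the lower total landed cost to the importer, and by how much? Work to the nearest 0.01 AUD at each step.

Supplier A (FOB):
CIF value = FOB price + freight + insurance = 18640.75 + 7300.81 + 408.37 = 26349.93
Import duty = 26349.93 × 19.7% = 5190.94
Buyer bears (A): 7300.81 + 408.37 + 1148.34 + 417.38 + 2064.48 = 11339.38
Landed cost (A) = invoice 18640.75 + 11339.38 + duty 5190.94 = 35171.07
Supplier B (EXW):
CIF value = EXW price + inland to port + export clearance + origin terminal + freight + insurance = 16778.34 + 949.75 + 259.70 + 180.28 + 7300.81 + 408.37 = 25877.25
Import duty = 25877.25 × 19.7% = 5097.82
Buyer bears (B): 949.75 + 259.70 + 180.28 + 7300.81 + 408.37 + 1148.34 + 417.38 + 2064.48 = 12729.11
Landed cost (B) = invoice 16778.34 + 12729.11 + duty 5097.82 = 34605.27
Difference = |35171.07 − 34605.27| = 565.80

Supplier B is cheaper by AUD 565.80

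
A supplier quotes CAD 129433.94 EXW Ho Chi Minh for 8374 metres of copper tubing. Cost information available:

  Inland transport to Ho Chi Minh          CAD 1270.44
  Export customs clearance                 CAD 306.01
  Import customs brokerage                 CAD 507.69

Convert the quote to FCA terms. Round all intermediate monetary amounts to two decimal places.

FCA price: CAD 131010.39

Not relevant to the conversion: brokerage — on the buyer under both terms; not part of either seller's price.
From EXW to FCA, the seller additionally bears: inland to port, export clearance.
FCA price = 129433.94 + 1270.44 + 306.01 = 131010.39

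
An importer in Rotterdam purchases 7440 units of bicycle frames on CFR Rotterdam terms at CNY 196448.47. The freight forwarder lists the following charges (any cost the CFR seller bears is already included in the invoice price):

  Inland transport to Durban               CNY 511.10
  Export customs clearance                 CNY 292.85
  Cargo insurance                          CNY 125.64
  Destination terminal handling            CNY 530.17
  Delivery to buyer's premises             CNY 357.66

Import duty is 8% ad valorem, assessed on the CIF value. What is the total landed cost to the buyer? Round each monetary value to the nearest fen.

CFR: the seller pays costs through ocean freight to the destination port, but not insurance.
Already in the invoice (seller's account under CFR): inland to port, export clearance — exclude.
CIF value = CFR price + insurance = 196448.47 + 125.64 = 196574.11
Import duty = 196574.11 × 8% = 15725.93
Buyer bears: insurance 125.64 + destination terminal 530.17 + delivery 357.66 + duty 15725.93 = 16739.40
Landed cost = invoice 196448.47 + 16739.40 = 213187.87

Total landed cost: CNY 213187.87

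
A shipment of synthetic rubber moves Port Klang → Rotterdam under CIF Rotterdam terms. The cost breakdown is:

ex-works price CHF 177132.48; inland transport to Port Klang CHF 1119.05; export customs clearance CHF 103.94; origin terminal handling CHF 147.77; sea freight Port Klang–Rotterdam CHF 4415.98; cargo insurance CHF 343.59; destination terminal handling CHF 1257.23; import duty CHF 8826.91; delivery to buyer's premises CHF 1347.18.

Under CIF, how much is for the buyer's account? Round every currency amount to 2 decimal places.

Buyer's account: CHF 11431.32

CIF: the seller pays costs through ocean freight and marine insurance to the destination port.
Seller's account: goods 177132.48 + inland to port 1119.05 + export clearance 103.94 + origin terminal 147.77 + freight 4415.98 + insurance 343.59 = 183262.81
Buyer's account: destination terminal 1257.23 + duty 8826.91 + delivery 1347.18 = 11431.32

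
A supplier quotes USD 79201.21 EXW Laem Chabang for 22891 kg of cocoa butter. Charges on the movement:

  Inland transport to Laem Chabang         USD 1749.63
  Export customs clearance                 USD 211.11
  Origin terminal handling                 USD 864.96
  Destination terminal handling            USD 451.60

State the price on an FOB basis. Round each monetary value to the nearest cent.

Not relevant to the conversion: destination terminal — on the buyer under both terms; not part of either seller's price.
From EXW to FOB, the seller additionally bears: inland to port, export clearance, origin terminal.
FOB price = 79201.21 + 1749.63 + 211.11 + 864.96 = 82026.91

FOB price: USD 82026.91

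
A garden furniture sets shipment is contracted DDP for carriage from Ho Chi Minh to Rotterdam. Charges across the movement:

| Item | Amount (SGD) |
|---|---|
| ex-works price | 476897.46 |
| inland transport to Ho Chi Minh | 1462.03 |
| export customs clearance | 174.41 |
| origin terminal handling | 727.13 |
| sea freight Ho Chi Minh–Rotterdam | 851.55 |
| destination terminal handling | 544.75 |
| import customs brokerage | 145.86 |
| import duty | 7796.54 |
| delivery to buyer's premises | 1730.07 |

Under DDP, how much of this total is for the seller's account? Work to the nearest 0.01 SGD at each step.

Seller's account: SGD 490329.80

DDP: the seller bears all costs including import duty.
Seller's account: goods 476897.46 + inland to port 1462.03 + export clearance 174.41 + origin terminal 727.13 + freight 851.55 + destination terminal 544.75 + brokerage 145.86 + duty 7796.54 + delivery 1730.07 = 490329.80
Buyer's account: 0.00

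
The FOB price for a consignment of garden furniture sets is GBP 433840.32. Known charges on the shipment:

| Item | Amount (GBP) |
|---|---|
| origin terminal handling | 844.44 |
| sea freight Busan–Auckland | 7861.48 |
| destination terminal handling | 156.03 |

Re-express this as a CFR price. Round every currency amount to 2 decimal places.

Not relevant to the conversion: origin terminal — on the seller under both FOB and CFR; already in the FOB price and stays in the CFR price. destination terminal — on the buyer under both terms; not part of either seller's price.
From FOB to CFR, the seller additionally bears: freight.
CFR price = 433840.32 + 7861.48 = 441701.80

CFR price: GBP 441701.80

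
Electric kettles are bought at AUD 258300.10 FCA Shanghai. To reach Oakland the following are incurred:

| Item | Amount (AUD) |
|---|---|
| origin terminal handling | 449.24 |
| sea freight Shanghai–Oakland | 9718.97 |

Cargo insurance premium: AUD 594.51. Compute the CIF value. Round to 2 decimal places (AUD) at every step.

CIF = FCA price + pre-shipment costs + freight + insurance
CIF = 258300.10 + 449.24 + 9718.97 + 594.51 = 269062.82

CIF value: AUD 269062.82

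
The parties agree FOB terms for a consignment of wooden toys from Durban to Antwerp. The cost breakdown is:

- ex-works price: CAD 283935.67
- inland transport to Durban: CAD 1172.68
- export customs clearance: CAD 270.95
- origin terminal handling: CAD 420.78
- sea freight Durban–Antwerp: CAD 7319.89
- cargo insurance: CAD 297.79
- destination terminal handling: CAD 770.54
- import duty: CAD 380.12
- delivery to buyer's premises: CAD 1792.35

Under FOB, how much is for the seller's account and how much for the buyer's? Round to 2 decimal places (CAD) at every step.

FOB: the seller bears costs until goods are on board at the origin port; the buyer bears freight, insurance and all costs thereafter.
Seller's account: goods 283935.67 + inland to port 1172.68 + export clearance 270.95 + origin terminal 420.78 = 285800.08
Buyer's account: freight 7319.89 + insurance 297.79 + destination terminal 770.54 + duty 380.12 + delivery 1792.35 = 10560.69

Seller: CAD 285800.08; buyer: CAD 10560.69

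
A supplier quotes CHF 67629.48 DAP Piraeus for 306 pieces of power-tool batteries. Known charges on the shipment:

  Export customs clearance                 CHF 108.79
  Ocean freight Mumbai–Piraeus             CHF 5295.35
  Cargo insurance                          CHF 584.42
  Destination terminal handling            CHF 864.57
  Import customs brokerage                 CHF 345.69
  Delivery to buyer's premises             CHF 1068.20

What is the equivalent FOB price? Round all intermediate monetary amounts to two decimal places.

FOB price: CHF 59816.94

Not relevant to the conversion: export clearance — on the seller under both DAP and FOB; already in the DAP price and stays in the FOB price. brokerage — on the buyer under both terms; not part of either seller's price.
From DAP to FOB, the seller no longer bears: freight, insurance, destination terminal, delivery.
FOB price = 67629.48 − 5295.35 − 584.42 − 864.57 − 1068.20 = 59816.94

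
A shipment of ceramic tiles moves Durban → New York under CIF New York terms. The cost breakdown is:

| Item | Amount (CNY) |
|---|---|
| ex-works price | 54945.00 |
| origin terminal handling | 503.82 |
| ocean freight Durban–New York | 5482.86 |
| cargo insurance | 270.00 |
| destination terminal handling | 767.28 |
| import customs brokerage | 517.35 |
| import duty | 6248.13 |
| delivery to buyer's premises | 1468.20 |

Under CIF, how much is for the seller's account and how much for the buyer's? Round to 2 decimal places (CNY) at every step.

Seller: CNY 61201.68; buyer: CNY 9000.96

CIF: the seller pays costs through ocean freight and marine insurance to the destination port.
Seller's account: goods 54945.00 + origin terminal 503.82 + freight 5482.86 + insurance 270.00 = 61201.68
Buyer's account: destination terminal 767.28 + brokerage 517.35 + duty 6248.13 + delivery 1468.20 = 9000.96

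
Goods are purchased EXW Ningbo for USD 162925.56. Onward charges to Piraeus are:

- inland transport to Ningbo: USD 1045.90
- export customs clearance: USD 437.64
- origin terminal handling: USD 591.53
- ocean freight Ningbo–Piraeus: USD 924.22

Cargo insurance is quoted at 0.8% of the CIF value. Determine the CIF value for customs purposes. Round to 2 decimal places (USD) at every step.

CIF value: USD 167262.95

Let C be the CIF value. C = EXW price + pre-shipment costs + freight + 0.8% × C
C − 0.8% × C = 162925.56 + 1045.90 + 437.64 + 591.53 + 924.22
0.992 × C = 165924.85
C = 165924.85 / 0.992 = 167262.95
Insurance premium = 0.8% × 167262.95 = 1338.10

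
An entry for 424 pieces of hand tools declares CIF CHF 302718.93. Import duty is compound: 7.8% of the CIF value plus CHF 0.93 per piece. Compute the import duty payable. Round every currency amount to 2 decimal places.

Import duty: CHF 24006.40

Ad valorem component: 302718.93 × 7.8% = 23612.08
Specific component: 424 × 0.93 = 394.32
Import duty = 23612.08 + 394.32 = 24006.40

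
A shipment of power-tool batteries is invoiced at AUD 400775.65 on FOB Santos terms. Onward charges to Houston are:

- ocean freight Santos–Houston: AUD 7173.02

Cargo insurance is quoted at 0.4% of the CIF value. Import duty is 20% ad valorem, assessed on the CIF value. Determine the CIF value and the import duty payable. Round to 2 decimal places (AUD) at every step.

CIF value: AUD 409587.02; import duty: AUD 81917.40

Let C be the CIF value. C = FOB price + freight + 0.4% × C
C − 0.4% × C = 400775.65 + 7173.02
0.996 × C = 407948.67
C = 407948.67 / 0.996 = 409587.02
Insurance premium = 0.4% × 409587.02 = 1638.35
Import duty = 409587.02 × 20% = 81917.40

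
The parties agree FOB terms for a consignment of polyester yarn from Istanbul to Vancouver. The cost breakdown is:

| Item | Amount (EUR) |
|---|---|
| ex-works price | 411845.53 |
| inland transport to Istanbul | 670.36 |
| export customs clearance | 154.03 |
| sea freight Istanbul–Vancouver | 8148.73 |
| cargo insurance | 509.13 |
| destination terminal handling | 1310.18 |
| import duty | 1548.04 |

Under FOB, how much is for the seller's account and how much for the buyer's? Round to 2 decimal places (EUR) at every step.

Seller: EUR 412669.92; buyer: EUR 11516.08

FOB: the seller bears costs until goods are on board at the origin port; the buyer bears freight, insurance and all costs thereafter.
Seller's account: goods 411845.53 + inland to port 670.36 + export clearance 154.03 = 412669.92
Buyer's account: freight 8148.73 + insurance 509.13 + destination terminal 1310.18 + duty 1548.04 = 11516.08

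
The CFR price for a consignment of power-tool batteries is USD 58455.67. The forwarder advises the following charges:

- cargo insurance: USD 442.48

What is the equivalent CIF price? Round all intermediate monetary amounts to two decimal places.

From CFR to CIF, the seller additionally bears: insurance.
CIF price = 58455.67 + 442.48 = 58898.15

CIF price: USD 58898.15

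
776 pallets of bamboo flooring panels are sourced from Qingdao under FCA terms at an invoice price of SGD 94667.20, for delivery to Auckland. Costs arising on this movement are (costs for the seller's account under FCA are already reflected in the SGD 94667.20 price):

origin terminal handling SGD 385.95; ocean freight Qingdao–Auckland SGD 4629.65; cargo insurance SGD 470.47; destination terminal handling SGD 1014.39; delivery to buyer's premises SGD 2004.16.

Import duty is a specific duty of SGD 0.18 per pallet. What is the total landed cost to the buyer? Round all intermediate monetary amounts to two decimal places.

FCA: the seller delivers export-cleared goods to the carrier; the buyer bears costs from that point.
CIF value = FCA price + origin terminal + freight + insurance = 94667.20 + 385.95 + 4629.65 + 470.47 = 100153.27
Import duty = 776 × 0.18 = 139.68
Buyer bears: origin terminal 385.95 + freight 4629.65 + insurance 470.47 + destination terminal 1014.39 + delivery 2004.16 + duty 139.68 = 8644.30
Landed cost = invoice 94667.20 + 8644.30 = 103311.50

Total landed cost: SGD 103311.50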